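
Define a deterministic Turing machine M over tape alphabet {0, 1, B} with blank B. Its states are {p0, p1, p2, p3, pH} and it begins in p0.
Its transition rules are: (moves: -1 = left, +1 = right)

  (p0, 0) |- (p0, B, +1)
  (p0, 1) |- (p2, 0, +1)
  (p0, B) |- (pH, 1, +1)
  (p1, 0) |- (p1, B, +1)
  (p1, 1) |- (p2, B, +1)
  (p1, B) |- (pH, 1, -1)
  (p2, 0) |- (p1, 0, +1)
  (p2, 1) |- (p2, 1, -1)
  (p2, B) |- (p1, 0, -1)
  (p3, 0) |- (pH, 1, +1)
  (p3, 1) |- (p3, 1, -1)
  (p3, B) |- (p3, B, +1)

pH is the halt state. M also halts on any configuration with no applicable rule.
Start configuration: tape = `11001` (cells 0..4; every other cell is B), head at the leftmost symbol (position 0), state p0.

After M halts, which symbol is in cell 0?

0

p0 | [1]1001B   read 1 → write 0, move +1, go to p2
p2 | 0[1]001B   read 1 → write 1, move -1, go to p2
p2 | [0]1001B   read 0 → write 0, move +1, go to p1
p1 | 0[1]001B   read 1 → write B, move +1, go to p2
p2 | 0B[0]01B   read 0 → write 0, move +1, go to p1
p1 | 0B0[0]1B   read 0 → write B, move +1, go to p1
p1 | 0B0B[1]B   read 1 → write B, move +1, go to p2
p2 | 0B0BB[B]   read B → write 0, move -1, go to p1
p1 | 0B0B[B]0   read B → write 1, move -1, go to pH
pH | 0B0[B]10
Cell 0 holds 0 when M halts.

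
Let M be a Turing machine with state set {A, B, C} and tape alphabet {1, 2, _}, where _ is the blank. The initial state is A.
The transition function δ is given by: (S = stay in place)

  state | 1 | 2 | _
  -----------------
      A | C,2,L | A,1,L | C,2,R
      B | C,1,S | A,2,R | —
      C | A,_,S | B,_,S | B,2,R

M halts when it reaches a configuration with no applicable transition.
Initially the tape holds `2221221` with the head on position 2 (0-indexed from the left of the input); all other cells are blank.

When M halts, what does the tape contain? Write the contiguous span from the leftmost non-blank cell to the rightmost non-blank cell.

22222_21

A | _22[2]1221   read 2 → write 1, move L, go to A
A | _2[2]11221   read 2 → write 1, move L, go to A
A | _[2]111221   read 2 → write 1, move L, go to A
A | [_]1111221   read _ → write 2, move R, go to C
C | 2[1]111221   read 1 → write _, move S, go to A
A | 2[_]111221   read _ → write 2, move R, go to C
C | 22[1]11221   read 1 → write _, move S, go to A
A | 22[_]11221   read _ → write 2, move R, go to C
C | 222[1]1221   read 1 → write _, move S, go to A
A | 222[_]1221   read _ → write 2, move R, go to C
C | 2222[1]221   read 1 → write _, move S, go to A
A | 2222[_]221   read _ → write 2, move R, go to C
C | 22222[2]21   read 2 → write _, move S, go to B
B | 22222[_]21
The non-blank tape span at halt is 22222_21.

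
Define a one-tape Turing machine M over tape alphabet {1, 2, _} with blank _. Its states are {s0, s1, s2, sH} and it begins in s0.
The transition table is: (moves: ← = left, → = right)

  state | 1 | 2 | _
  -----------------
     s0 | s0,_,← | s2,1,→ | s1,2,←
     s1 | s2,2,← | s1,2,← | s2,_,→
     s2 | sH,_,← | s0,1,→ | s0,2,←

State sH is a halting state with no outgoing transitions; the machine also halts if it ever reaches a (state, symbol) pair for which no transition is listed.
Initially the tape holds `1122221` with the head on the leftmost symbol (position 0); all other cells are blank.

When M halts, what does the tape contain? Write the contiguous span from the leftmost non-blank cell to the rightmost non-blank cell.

state=s0 head=0 tape=____[1]122221   (s0,1)→(s0,_,←)
state=s0 head=-1 tape=___[_]_122221   (s0,_)→(s1,2,←)
state=s1 head=-2 tape=__[_]2_122221   (s1,_)→(s2,_,→)
state=s2 head=-1 tape=___[2]_122221   (s2,2)→(s0,1,→)
state=s0 head=0 tape=___1[_]122221   (s0,_)→(s1,2,←)
state=s1 head=-1 tape=___[1]2122221   (s1,1)→(s2,2,←)
state=s2 head=-2 tape=__[_]22122221   (s2,_)→(s0,2,←)
state=s0 head=-3 tape=_[_]222122221   (s0,_)→(s1,2,←)
state=s1 head=-4 tape=[_]2222122221   (s1,_)→(s2,_,→)
state=s2 head=-3 tape=_[2]222122221   (s2,2)→(s0,1,→)
state=s0 head=-2 tape=_1[2]22122221   (s0,2)→(s2,1,→)
state=s2 head=-1 tape=_11[2]2122221   (s2,2)→(s0,1,→)
state=s0 head=0 tape=_111[2]122221   (s0,2)→(s2,1,→)
state=s2 head=1 tape=_1111[1]22221   (s2,1)→(sH,_,←)
state=sH head=0 tape=_111[1]_22221
The non-blank tape span at halt is 1111_22221.

1111_22221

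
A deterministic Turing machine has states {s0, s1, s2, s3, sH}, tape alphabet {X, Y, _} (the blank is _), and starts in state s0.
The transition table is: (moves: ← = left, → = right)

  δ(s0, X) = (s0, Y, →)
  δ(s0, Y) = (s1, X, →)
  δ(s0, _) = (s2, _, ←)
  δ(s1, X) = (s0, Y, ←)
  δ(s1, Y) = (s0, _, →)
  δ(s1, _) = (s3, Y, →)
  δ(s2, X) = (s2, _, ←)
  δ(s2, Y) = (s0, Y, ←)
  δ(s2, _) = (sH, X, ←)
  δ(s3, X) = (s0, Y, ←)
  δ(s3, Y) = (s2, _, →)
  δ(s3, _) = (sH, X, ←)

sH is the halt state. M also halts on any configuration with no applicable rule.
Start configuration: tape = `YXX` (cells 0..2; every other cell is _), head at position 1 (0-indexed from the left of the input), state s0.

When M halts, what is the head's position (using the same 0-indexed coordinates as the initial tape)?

state=s0 head=1 tape=Y[X]X_   (s0,X)→(s0,Y,→)
state=s0 head=2 tape=YY[X]_   (s0,X)→(s0,Y,→)
state=s0 head=3 tape=YYY[_]   (s0,_)→(s2,_,←)
state=s2 head=2 tape=YY[Y]_   (s2,Y)→(s0,Y,←)
state=s0 head=1 tape=Y[Y]Y_   (s0,Y)→(s1,X,→)
state=s1 head=2 tape=YX[Y]_   (s1,Y)→(s0,_,→)
state=s0 head=3 tape=YX_[_]   (s0,_)→(s2,_,←)
state=s2 head=2 tape=YX[_]_   (s2,_)→(sH,X,←)
state=sH head=1 tape=Y[X]X_
At halt the head is at cell 1.

1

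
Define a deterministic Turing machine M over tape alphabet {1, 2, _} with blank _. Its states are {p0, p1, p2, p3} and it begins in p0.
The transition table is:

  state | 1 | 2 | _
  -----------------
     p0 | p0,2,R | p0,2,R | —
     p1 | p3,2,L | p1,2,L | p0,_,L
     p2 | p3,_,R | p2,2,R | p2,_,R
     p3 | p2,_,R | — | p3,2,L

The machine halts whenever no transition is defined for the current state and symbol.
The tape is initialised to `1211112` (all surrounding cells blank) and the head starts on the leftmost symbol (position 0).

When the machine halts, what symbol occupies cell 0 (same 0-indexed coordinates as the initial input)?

2

p0 | [1]211112_   read 1 → write 2, move R, go to p0
p0 | 2[2]11112_   read 2 → write 2, move R, go to p0
p0 | 22[1]1112_   read 1 → write 2, move R, go to p0
p0 | 222[1]112_   read 1 → write 2, move R, go to p0
p0 | 2222[1]12_   read 1 → write 2, move R, go to p0
p0 | 22222[1]2_   read 1 → write 2, move R, go to p0
p0 | 222222[2]_   read 2 → write 2, move R, go to p0
p0 | 2222222[_]
Cell 0 holds 2 when M halts.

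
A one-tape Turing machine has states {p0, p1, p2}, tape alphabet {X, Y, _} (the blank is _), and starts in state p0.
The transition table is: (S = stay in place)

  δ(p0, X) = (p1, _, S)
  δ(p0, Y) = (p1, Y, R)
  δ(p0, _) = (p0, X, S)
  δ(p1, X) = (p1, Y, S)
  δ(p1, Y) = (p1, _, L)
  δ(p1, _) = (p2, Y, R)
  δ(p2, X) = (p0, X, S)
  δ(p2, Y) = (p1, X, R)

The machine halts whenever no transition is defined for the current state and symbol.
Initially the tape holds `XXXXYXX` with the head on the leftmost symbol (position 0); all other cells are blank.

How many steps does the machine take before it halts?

state=p0 head=0 tape=_[X]XXXYXX   (p0,X)→(p1,_,S)
state=p1 head=0 tape=_[_]XXXYXX   (p1,_)→(p2,Y,R)
state=p2 head=1 tape=_Y[X]XXYXX   (p2,X)→(p0,X,S)
state=p0 head=1 tape=_Y[X]XXYXX   (p0,X)→(p1,_,S)
state=p1 head=1 tape=_Y[_]XXYXX   (p1,_)→(p2,Y,R)
state=p2 head=2 tape=_YY[X]XYXX   (p2,X)→(p0,X,S)
state=p0 head=2 tape=_YY[X]XYXX   (p0,X)→(p1,_,S)
state=p1 head=2 tape=_YY[_]XYXX   (p1,_)→(p2,Y,R)
state=p2 head=3 tape=_YYY[X]YXX   (p2,X)→(p0,X,S)
state=p0 head=3 tape=_YYY[X]YXX   (p0,X)→(p1,_,S)
state=p1 head=3 tape=_YYY[_]YXX   (p1,_)→(p2,Y,R)
state=p2 head=4 tape=_YYYY[Y]XX   (p2,Y)→(p1,X,R)
state=p1 head=5 tape=_YYYYX[X]X   (p1,X)→(p1,Y,S)
state=p1 head=5 tape=_YYYYX[Y]X   (p1,Y)→(p1,_,L)
state=p1 head=4 tape=_YYYY[X]_X   (p1,X)→(p1,Y,S)
state=p1 head=4 tape=_YYYY[Y]_X   (p1,Y)→(p1,_,L)
state=p1 head=3 tape=_YYY[Y]__X   (p1,Y)→(p1,_,L)
state=p1 head=2 tape=_YY[Y]___X   (p1,Y)→(p1,_,L)
state=p1 head=1 tape=_Y[Y]____X   (p1,Y)→(p1,_,L)
state=p1 head=0 tape=_[Y]_____X   (p1,Y)→(p1,_,L)
state=p1 head=-1 tape=[_]______X   (p1,_)→(p2,Y,R)
state=p2 head=0 tape=Y[_]_____X
M halts after 21 transitions.

21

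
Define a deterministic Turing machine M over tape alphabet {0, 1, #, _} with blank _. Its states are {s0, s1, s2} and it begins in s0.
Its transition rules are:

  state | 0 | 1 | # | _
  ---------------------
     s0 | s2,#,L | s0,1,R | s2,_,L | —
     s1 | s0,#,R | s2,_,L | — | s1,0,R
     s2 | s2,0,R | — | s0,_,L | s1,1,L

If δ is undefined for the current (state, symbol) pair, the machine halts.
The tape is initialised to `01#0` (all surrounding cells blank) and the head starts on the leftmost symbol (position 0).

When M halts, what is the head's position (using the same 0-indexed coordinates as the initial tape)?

-1

s0 | __[0]1#0   read 0 → write #, move L, go to s2
s2 | _[_]#1#0   read _ → write 1, move L, go to s1
s1 | [_]1#1#0   read _ → write 0, move R, go to s1
s1 | 0[1]#1#0   read 1 → write _, move L, go to s2
s2 | [0]_#1#0   read 0 → write 0, move R, go to s2
s2 | 0[_]#1#0   read _ → write 1, move L, go to s1
s1 | [0]1#1#0   read 0 → write #, move R, go to s0
s0 | #[1]#1#0   read 1 → write 1, move R, go to s0
s0 | #1[#]1#0   read # → write _, move L, go to s2
s2 | #[1]_1#0
At halt the head is at cell -1.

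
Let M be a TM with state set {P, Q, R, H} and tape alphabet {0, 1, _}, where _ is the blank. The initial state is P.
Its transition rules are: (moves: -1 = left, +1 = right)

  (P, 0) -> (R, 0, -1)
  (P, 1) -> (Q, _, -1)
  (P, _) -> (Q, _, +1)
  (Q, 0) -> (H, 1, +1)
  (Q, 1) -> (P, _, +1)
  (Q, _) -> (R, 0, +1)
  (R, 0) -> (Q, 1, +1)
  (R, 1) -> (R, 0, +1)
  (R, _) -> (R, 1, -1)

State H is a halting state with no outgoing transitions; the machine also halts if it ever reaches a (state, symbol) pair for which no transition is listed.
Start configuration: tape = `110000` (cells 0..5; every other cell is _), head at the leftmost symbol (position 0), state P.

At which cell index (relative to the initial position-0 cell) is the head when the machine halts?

4

P | _[1]10000   read 1 → write _, move -1, go to Q
Q | [_]_10000   read _ → write 0, move +1, go to R
R | 0[_]10000   read _ → write 1, move -1, go to R
R | [0]110000   read 0 → write 1, move +1, go to Q
Q | 1[1]10000   read 1 → write _, move +1, go to P
P | 1_[1]0000   read 1 → write _, move -1, go to Q
Q | 1[_]_0000   read _ → write 0, move +1, go to R
R | 10[_]0000   read _ → write 1, move -1, go to R
R | 1[0]10000   read 0 → write 1, move +1, go to Q
Q | 11[1]0000   read 1 → write _, move +1, go to P
P | 11_[0]000   read 0 → write 0, move -1, go to R
R | 11[_]0000   read _ → write 1, move -1, go to R
R | 1[1]10000   read 1 → write 0, move +1, go to R
R | 10[1]0000   read 1 → write 0, move +1, go to R
R | 100[0]000   read 0 → write 1, move +1, go to Q
Q | 1001[0]00   read 0 → write 1, move +1, go to H
H | 10011[0]0
At halt the head is at cell 4.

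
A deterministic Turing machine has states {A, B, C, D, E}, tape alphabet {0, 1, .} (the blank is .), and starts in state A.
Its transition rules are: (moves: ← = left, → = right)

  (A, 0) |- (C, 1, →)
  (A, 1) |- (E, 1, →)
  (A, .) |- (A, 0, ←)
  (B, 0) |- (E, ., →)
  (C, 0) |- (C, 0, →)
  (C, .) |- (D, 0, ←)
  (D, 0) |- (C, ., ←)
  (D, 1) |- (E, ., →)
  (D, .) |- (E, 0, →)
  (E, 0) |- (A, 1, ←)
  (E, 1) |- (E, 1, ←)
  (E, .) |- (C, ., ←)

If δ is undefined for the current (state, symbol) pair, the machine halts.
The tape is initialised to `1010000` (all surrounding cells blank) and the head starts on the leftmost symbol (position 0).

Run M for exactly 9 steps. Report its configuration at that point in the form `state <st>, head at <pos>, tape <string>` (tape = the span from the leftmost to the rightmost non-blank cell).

state A, head at -3, tape 01.1110000

state=A head=0 tape=...[1]010000   (A,1)→(E,1,→)
state=E head=1 tape=...1[0]10000   (E,0)→(A,1,←)
state=A head=0 tape=...[1]110000   (A,1)→(E,1,→)
state=E head=1 tape=...1[1]10000   (E,1)→(E,1,←)
state=E head=0 tape=...[1]110000   (E,1)→(E,1,←)
state=E head=-1 tape=..[.]1110000   (E,.)→(C,.,←)
state=C head=-2 tape=.[.].1110000   (C,.)→(D,0,←)
state=D head=-3 tape=[.]0.1110000   (D,.)→(E,0,→)
state=E head=-2 tape=0[0].1110000   (E,0)→(A,1,←)
state=A head=-3 tape=[0]1.1110000
After 9 steps: state A, head at -3, tape 01.1110000.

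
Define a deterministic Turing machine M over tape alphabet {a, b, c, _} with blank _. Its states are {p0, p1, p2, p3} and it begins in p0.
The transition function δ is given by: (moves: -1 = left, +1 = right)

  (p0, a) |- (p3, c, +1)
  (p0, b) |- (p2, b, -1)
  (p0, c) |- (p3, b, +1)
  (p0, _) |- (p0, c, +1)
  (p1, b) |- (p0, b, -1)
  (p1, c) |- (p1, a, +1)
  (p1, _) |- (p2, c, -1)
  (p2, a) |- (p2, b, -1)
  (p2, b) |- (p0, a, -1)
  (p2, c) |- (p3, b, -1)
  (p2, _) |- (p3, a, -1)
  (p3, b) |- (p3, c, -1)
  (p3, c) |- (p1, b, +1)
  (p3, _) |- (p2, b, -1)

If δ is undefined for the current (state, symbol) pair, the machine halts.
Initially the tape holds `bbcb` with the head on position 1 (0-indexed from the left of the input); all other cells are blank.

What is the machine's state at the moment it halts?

p0 | _b[b]cb_   read b → write b, move -1, go to p2
p2 | _[b]bcb_   read b → write a, move -1, go to p0
p0 | [_]abcb_   read _ → write c, move +1, go to p0
p0 | c[a]bcb_   read a → write c, move +1, go to p3
p3 | cc[b]cb_   read b → write c, move -1, go to p3
p3 | c[c]ccb_   read c → write b, move +1, go to p1
p1 | cb[c]cb_   read c → write a, move +1, go to p1
p1 | cba[c]b_   read c → write a, move +1, go to p1
p1 | cbaa[b]_   read b → write b, move -1, go to p0
p0 | cba[a]b_   read a → write c, move +1, go to p3
p3 | cbac[b]_   read b → write c, move -1, go to p3
p3 | cba[c]c_   read c → write b, move +1, go to p1
p1 | cbab[c]_   read c → write a, move +1, go to p1
p1 | cbaba[_]   read _ → write c, move -1, go to p2
p2 | cbab[a]c   read a → write b, move -1, go to p2
p2 | cba[b]bc   read b → write a, move -1, go to p0
p0 | cb[a]abc   read a → write c, move +1, go to p3
p3 | cbc[a]bc
No transition is defined for (p3, a); M halts in state p3.

p3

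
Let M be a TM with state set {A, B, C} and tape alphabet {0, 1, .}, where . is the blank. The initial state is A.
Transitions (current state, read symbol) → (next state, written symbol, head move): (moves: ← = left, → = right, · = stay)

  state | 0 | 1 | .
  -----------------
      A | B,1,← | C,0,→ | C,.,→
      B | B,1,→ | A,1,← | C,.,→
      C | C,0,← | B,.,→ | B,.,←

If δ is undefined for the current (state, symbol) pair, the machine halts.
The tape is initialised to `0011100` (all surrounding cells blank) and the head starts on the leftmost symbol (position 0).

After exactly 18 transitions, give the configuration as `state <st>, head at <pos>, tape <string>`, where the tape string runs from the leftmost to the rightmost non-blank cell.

state=A head=0 tape=.[0]011100..   (A,0)→(B,1,←)
state=B head=-1 tape=[.]1011100..   (B,.)→(C,.,→)
state=C head=0 tape=.[1]011100..   (C,1)→(B,.,→)
state=B head=1 tape=..[0]11100..   (B,0)→(B,1,→)
state=B head=2 tape=..1[1]1100..   (B,1)→(A,1,←)
state=A head=1 tape=..[1]11100..   (A,1)→(C,0,→)
state=C head=2 tape=..0[1]1100..   (C,1)→(B,.,→)
state=B head=3 tape=..0.[1]100..   (B,1)→(A,1,←)
state=A head=2 tape=..0[.]1100..   (A,.)→(C,.,→)
state=C head=3 tape=..0.[1]100..   (C,1)→(B,.,→)
state=B head=4 tape=..0..[1]00..   (B,1)→(A,1,←)
state=A head=3 tape=..0.[.]100..   (A,.)→(C,.,→)
state=C head=4 tape=..0..[1]00..   (C,1)→(B,.,→)
state=B head=5 tape=..0...[0]0..   (B,0)→(B,1,→)
state=B head=6 tape=..0...1[0]..   (B,0)→(B,1,→)
state=B head=7 tape=..0...11[.].   (B,.)→(C,.,→)
state=C head=8 tape=..0...11.[.]   (C,.)→(B,.,←)
state=B head=7 tape=..0...11[.].   (B,.)→(C,.,→)
state=C head=8 tape=..0...11.[.]
After 18 steps: state C, head at 8, tape 0...11.

state C, head at 8, tape 0...11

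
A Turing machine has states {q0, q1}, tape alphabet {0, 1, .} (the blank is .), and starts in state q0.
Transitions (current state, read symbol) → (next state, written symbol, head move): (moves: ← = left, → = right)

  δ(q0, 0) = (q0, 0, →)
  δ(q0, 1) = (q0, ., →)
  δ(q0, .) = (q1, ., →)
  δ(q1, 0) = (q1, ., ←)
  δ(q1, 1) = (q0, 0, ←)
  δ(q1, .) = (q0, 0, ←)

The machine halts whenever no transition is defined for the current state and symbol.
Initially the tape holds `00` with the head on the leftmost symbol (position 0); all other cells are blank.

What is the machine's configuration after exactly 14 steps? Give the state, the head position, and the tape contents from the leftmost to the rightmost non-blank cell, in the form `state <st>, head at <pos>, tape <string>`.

state=q0 head=0 tape=[0]0...   (q0,0)→(q0,0,→)
state=q0 head=1 tape=0[0]...   (q0,0)→(q0,0,→)
state=q0 head=2 tape=00[.]..   (q0,.)→(q1,.,→)
state=q1 head=3 tape=00.[.].   (q1,.)→(q0,0,←)
state=q0 head=2 tape=00[.]0.   (q0,.)→(q1,.,→)
state=q1 head=3 tape=00.[0].   (q1,0)→(q1,.,←)
state=q1 head=2 tape=00[.]..   (q1,.)→(q0,0,←)
state=q0 head=1 tape=0[0]0..   (q0,0)→(q0,0,→)
state=q0 head=2 tape=00[0]..   (q0,0)→(q0,0,→)
state=q0 head=3 tape=000[.].   (q0,.)→(q1,.,→)
state=q1 head=4 tape=000.[.]   (q1,.)→(q0,0,←)
state=q0 head=3 tape=000[.]0   (q0,.)→(q1,.,→)
state=q1 head=4 tape=000.[0]   (q1,0)→(q1,.,←)
state=q1 head=3 tape=000[.].   (q1,.)→(q0,0,←)
state=q0 head=2 tape=00[0]0.
After 14 steps: state q0, head at 2, tape 0000.

state q0, head at 2, tape 0000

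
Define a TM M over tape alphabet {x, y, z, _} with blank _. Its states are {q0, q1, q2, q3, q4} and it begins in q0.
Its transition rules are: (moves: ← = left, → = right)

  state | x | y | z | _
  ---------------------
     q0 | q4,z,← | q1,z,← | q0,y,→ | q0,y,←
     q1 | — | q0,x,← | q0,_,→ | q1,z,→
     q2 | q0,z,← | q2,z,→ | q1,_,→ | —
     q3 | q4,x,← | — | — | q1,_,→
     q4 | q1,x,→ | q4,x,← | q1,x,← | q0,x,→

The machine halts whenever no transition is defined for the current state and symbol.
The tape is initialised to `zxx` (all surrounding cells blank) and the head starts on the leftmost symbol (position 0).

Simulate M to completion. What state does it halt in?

state=q0 head=0 tape=_[z]xx__   (q0,z)→(q0,y,→)
state=q0 head=1 tape=_y[x]x__   (q0,x)→(q4,z,←)
state=q4 head=0 tape=_[y]zx__   (q4,y)→(q4,x,←)
state=q4 head=-1 tape=[_]xzx__   (q4,_)→(q0,x,→)
state=q0 head=0 tape=x[x]zx__   (q0,x)→(q4,z,←)
state=q4 head=-1 tape=[x]zzx__   (q4,x)→(q1,x,→)
state=q1 head=0 tape=x[z]zx__   (q1,z)→(q0,_,→)
state=q0 head=1 tape=x_[z]x__   (q0,z)→(q0,y,→)
state=q0 head=2 tape=x_y[x]__   (q0,x)→(q4,z,←)
state=q4 head=1 tape=x_[y]z__   (q4,y)→(q4,x,←)
state=q4 head=0 tape=x[_]xz__   (q4,_)→(q0,x,→)
state=q0 head=1 tape=xx[x]z__   (q0,x)→(q4,z,←)
state=q4 head=0 tape=x[x]zz__   (q4,x)→(q1,x,→)
state=q1 head=1 tape=xx[z]z__   (q1,z)→(q0,_,→)
state=q0 head=2 tape=xx_[z]__   (q0,z)→(q0,y,→)
state=q0 head=3 tape=xx_y[_]_   (q0,_)→(q0,y,←)
state=q0 head=2 tape=xx_[y]y_   (q0,y)→(q1,z,←)
state=q1 head=1 tape=xx[_]zy_   (q1,_)→(q1,z,→)
state=q1 head=2 tape=xxz[z]y_   (q1,z)→(q0,_,→)
state=q0 head=3 tape=xxz_[y]_   (q0,y)→(q1,z,←)
state=q1 head=2 tape=xxz[_]z_   (q1,_)→(q1,z,→)
state=q1 head=3 tape=xxzz[z]_   (q1,z)→(q0,_,→)
state=q0 head=4 tape=xxzz_[_]   (q0,_)→(q0,y,←)
state=q0 head=3 tape=xxzz[_]y   (q0,_)→(q0,y,←)
state=q0 head=2 tape=xxz[z]yy   (q0,z)→(q0,y,→)
state=q0 head=3 tape=xxzy[y]y   (q0,y)→(q1,z,←)
state=q1 head=2 tape=xxz[y]zy   (q1,y)→(q0,x,←)
state=q0 head=1 tape=xx[z]xzy   (q0,z)→(q0,y,→)
state=q0 head=2 tape=xxy[x]zy   (q0,x)→(q4,z,←)
state=q4 head=1 tape=xx[y]zzy   (q4,y)→(q4,x,←)
state=q4 head=0 tape=x[x]xzzy   (q4,x)→(q1,x,→)
state=q1 head=1 tape=xx[x]zzy
No transition is defined for (q1, x); M halts in state q1.

q1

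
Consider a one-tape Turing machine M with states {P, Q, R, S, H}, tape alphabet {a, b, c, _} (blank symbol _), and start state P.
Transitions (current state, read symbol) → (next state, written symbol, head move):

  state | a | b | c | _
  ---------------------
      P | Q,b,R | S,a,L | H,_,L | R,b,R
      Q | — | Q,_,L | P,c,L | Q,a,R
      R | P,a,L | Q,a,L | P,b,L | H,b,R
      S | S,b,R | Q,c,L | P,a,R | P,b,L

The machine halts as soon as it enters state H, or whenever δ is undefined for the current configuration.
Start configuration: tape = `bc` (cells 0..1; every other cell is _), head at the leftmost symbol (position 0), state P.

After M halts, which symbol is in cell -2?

P | ___[b]c   read b → write a, move L, go to S
S | __[_]ac   read _ → write b, move L, go to P
P | _[_]bac   read _ → write b, move R, go to R
R | _b[b]ac   read b → write a, move L, go to Q
Q | _[b]aac   read b → write _, move L, go to Q
Q | [_]_aac   read _ → write a, move R, go to Q
Q | a[_]aac   read _ → write a, move R, go to Q
Q | aa[a]ac
Cell -2 holds a when M halts.

a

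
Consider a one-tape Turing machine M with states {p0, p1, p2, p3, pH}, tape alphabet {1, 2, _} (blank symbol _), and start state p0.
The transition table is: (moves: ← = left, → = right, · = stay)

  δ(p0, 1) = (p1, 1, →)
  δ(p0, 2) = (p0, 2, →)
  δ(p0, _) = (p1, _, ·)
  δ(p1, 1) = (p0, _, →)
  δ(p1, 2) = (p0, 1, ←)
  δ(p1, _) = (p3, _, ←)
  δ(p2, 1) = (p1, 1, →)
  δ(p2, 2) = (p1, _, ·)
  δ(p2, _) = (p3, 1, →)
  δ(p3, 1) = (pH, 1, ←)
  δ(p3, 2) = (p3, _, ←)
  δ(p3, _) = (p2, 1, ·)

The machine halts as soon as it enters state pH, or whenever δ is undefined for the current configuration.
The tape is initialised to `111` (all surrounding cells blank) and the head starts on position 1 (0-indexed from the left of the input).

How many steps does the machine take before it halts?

8

state=p0 head=1 tape=1[1]1_   (p0,1)→(p1,1,→)
state=p1 head=2 tape=11[1]_   (p1,1)→(p0,_,→)
state=p0 head=3 tape=11_[_]   (p0,_)→(p1,_,·)
state=p1 head=3 tape=11_[_]   (p1,_)→(p3,_,←)
state=p3 head=2 tape=11[_]_   (p3,_)→(p2,1,·)
state=p2 head=2 tape=11[1]_   (p2,1)→(p1,1,→)
state=p1 head=3 tape=111[_]   (p1,_)→(p3,_,←)
state=p3 head=2 tape=11[1]_   (p3,1)→(pH,1,←)
state=pH head=1 tape=1[1]1_
M halts after 8 transitions.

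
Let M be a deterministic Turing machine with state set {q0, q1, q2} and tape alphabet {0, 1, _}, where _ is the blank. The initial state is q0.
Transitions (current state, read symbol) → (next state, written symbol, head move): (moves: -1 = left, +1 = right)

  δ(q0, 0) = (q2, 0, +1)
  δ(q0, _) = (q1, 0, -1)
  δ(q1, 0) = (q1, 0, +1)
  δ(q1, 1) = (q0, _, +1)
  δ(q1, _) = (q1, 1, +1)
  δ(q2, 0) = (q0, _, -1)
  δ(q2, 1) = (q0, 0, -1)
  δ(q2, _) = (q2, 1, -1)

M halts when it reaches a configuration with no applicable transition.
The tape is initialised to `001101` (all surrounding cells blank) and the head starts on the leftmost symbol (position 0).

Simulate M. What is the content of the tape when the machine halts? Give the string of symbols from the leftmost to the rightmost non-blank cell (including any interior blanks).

101_1101

q0 | __[0]01101   read 0 → write 0, move +1, go to q2
q2 | __0[0]1101   read 0 → write _, move -1, go to q0
q0 | __[0]_1101   read 0 → write 0, move +1, go to q2
q2 | __0[_]1101   read _ → write 1, move -1, go to q2
q2 | __[0]11101   read 0 → write _, move -1, go to q0
q0 | _[_]_11101   read _ → write 0, move -1, go to q1
q1 | [_]0_11101   read _ → write 1, move +1, go to q1
q1 | 1[0]_11101   read 0 → write 0, move +1, go to q1
q1 | 10[_]11101   read _ → write 1, move +1, go to q1
q1 | 101[1]1101   read 1 → write _, move +1, go to q0
q0 | 101_[1]101
The non-blank tape span at halt is 101_1101.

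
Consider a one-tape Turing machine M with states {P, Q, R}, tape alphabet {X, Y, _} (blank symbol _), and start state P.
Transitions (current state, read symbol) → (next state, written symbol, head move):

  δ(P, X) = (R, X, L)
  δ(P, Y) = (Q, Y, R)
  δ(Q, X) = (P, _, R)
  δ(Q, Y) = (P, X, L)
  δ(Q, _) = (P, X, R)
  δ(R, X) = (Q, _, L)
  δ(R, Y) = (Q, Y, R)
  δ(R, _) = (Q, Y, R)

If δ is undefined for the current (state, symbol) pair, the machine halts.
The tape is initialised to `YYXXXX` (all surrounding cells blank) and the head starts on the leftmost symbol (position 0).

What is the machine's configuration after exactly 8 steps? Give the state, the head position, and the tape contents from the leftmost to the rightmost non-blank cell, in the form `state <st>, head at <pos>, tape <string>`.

state=P head=0 tape=[Y]YXXXX   (P,Y)→(Q,Y,R)
state=Q head=1 tape=Y[Y]XXXX   (Q,Y)→(P,X,L)
state=P head=0 tape=[Y]XXXXX   (P,Y)→(Q,Y,R)
state=Q head=1 tape=Y[X]XXXX   (Q,X)→(P,_,R)
state=P head=2 tape=Y_[X]XXX   (P,X)→(R,X,L)
state=R head=1 tape=Y[_]XXXX   (R,_)→(Q,Y,R)
state=Q head=2 tape=YY[X]XXX   (Q,X)→(P,_,R)
state=P head=3 tape=YY_[X]XX   (P,X)→(R,X,L)
state=R head=2 tape=YY[_]XXX
After 8 steps: state R, head at 2, tape YY_XXX.

state R, head at 2, tape YY_XXX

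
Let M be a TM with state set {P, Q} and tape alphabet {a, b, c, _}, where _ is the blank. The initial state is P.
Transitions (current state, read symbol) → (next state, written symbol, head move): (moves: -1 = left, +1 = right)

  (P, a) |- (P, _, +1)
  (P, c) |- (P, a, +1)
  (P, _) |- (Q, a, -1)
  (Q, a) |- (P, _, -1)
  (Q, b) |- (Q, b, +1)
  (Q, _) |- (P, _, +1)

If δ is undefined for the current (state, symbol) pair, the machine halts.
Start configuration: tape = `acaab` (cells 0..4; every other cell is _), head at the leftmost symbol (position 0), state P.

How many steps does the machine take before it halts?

4

P | [a]caab   read a → write _, move +1, go to P
P | _[c]aab   read c → write a, move +1, go to P
P | _a[a]ab   read a → write _, move +1, go to P
P | _a_[a]b   read a → write _, move +1, go to P
P | _a__[b]
M halts after 4 transitions.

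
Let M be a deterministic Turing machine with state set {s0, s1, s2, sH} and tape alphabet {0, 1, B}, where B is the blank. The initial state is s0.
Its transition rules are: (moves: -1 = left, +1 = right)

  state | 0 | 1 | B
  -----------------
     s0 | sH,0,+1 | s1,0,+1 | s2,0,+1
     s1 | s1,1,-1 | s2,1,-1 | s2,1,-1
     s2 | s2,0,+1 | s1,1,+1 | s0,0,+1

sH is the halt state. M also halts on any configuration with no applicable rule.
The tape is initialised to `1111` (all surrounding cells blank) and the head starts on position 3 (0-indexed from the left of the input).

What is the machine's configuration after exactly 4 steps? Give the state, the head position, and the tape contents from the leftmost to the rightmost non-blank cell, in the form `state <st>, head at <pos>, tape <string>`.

state s1, head at 5, tape 11101

state=s0 head=3 tape=111[1]BB   (s0,1)→(s1,0,+1)
state=s1 head=4 tape=1110[B]B   (s1,B)→(s2,1,-1)
state=s2 head=3 tape=111[0]1B   (s2,0)→(s2,0,+1)
state=s2 head=4 tape=1110[1]B   (s2,1)→(s1,1,+1)
state=s1 head=5 tape=11101[B]
After 4 steps: state s1, head at 5, tape 11101.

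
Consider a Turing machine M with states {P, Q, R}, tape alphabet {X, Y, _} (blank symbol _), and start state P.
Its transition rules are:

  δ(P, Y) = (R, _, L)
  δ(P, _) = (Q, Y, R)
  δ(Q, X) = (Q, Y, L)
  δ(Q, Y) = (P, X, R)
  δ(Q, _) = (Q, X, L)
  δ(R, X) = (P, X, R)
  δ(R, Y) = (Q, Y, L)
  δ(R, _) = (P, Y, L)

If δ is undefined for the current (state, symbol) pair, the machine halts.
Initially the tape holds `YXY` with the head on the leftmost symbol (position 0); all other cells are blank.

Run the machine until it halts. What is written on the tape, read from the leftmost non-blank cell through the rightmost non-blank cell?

state=P head=0 tape=__[Y]XY__   (P,Y)→(R,_,L)
state=R head=-1 tape=_[_]_XY__   (R,_)→(P,Y,L)
state=P head=-2 tape=[_]Y_XY__   (P,_)→(Q,Y,R)
state=Q head=-1 tape=Y[Y]_XY__   (Q,Y)→(P,X,R)
state=P head=0 tape=YX[_]XY__   (P,_)→(Q,Y,R)
state=Q head=1 tape=YXY[X]Y__   (Q,X)→(Q,Y,L)
state=Q head=0 tape=YX[Y]YY__   (Q,Y)→(P,X,R)
state=P head=1 tape=YXX[Y]Y__   (P,Y)→(R,_,L)
state=R head=0 tape=YX[X]_Y__   (R,X)→(P,X,R)
state=P head=1 tape=YXX[_]Y__   (P,_)→(Q,Y,R)
state=Q head=2 tape=YXXY[Y]__   (Q,Y)→(P,X,R)
state=P head=3 tape=YXXYX[_]_   (P,_)→(Q,Y,R)
state=Q head=4 tape=YXXYXY[_]   (Q,_)→(Q,X,L)
state=Q head=3 tape=YXXYX[Y]X   (Q,Y)→(P,X,R)
state=P head=4 tape=YXXYXX[X]
The non-blank tape span at halt is YXXYXXX.

YXXYXXX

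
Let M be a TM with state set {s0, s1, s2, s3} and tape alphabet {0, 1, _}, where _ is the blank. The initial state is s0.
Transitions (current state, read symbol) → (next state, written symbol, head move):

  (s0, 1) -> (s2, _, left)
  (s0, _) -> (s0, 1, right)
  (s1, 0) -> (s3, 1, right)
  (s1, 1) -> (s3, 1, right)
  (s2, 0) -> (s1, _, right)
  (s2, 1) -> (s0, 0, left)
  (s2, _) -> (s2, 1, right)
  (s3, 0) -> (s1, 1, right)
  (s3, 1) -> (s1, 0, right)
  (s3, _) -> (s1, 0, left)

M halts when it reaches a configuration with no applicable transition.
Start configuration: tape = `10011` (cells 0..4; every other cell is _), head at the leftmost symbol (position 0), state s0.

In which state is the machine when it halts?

s0 | _[1]0011__   read 1 → write _, move left, go to s2
s2 | [_]_0011__   read _ → write 1, move right, go to s2
s2 | 1[_]0011__   read _ → write 1, move right, go to s2
s2 | 11[0]011__   read 0 → write _, move right, go to s1
s1 | 11_[0]11__   read 0 → write 1, move right, go to s3
s3 | 11_1[1]1__   read 1 → write 0, move right, go to s1
s1 | 11_10[1]__   read 1 → write 1, move right, go to s3
s3 | 11_101[_]_   read _ → write 0, move left, go to s1
s1 | 11_10[1]0_   read 1 → write 1, move right, go to s3
s3 | 11_101[0]_   read 0 → write 1, move right, go to s1
s1 | 11_1011[_]
No transition is defined for (s1, _); M halts in state s1.

s1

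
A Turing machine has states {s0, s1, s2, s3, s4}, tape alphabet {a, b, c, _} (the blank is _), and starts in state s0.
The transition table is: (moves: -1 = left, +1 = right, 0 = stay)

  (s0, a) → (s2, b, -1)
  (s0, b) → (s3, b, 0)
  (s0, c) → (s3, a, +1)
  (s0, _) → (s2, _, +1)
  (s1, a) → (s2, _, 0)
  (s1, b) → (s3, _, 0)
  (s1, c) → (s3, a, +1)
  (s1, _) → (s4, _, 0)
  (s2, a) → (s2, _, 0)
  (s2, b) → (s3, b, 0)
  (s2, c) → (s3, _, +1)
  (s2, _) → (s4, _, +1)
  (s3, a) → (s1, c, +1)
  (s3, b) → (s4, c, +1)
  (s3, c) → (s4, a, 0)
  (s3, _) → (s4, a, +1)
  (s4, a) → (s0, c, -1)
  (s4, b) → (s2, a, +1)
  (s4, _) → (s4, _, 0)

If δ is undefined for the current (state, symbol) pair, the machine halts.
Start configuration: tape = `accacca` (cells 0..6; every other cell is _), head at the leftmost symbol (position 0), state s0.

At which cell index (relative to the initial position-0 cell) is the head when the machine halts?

5

s0 | _[a]ccacca   read a → write b, move -1, go to s2
s2 | [_]bccacca   read _ → write _, move +1, go to s4
s4 | _[b]ccacca   read b → write a, move +1, go to s2
s2 | _a[c]cacca   read c → write _, move +1, go to s3
s3 | _a_[c]acca   read c → write a, move 0, go to s4
s4 | _a_[a]acca   read a → write c, move -1, go to s0
s0 | _a[_]cacca   read _ → write _, move +1, go to s2
s2 | _a_[c]acca   read c → write _, move +1, go to s3
s3 | _a__[a]cca   read a → write c, move +1, go to s1
s1 | _a__c[c]ca   read c → write a, move +1, go to s3
s3 | _a__ca[c]a   read c → write a, move 0, go to s4
s4 | _a__ca[a]a   read a → write c, move -1, go to s0
s0 | _a__c[a]ca   read a → write b, move -1, go to s2
s2 | _a__[c]bca   read c → write _, move +1, go to s3
s3 | _a___[b]ca   read b → write c, move +1, go to s4
s4 | _a___c[c]a
At halt the head is at cell 5.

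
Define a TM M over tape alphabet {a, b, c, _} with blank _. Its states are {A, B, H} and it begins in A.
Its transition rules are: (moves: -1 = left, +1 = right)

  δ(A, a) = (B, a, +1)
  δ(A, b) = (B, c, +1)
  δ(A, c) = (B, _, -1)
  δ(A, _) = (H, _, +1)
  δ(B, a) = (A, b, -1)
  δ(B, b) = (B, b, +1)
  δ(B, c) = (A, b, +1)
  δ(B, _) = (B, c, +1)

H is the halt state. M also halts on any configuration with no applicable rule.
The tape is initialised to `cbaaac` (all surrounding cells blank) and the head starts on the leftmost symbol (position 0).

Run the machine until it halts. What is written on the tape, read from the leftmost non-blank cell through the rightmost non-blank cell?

A | _[c]baaac__   read c → write _, move -1, go to B
B | [_]_baaac__   read _ → write c, move +1, go to B
B | c[_]baaac__   read _ → write c, move +1, go to B
B | cc[b]aaac__   read b → write b, move +1, go to B
B | ccb[a]aac__   read a → write b, move -1, go to A
A | cc[b]baac__   read b → write c, move +1, go to B
B | ccc[b]aac__   read b → write b, move +1, go to B
B | cccb[a]ac__   read a → write b, move -1, go to A
A | ccc[b]bac__   read b → write c, move +1, go to B
B | cccc[b]ac__   read b → write b, move +1, go to B
B | ccccb[a]c__   read a → write b, move -1, go to A
A | cccc[b]bc__   read b → write c, move +1, go to B
B | ccccc[b]c__   read b → write b, move +1, go to B
B | cccccb[c]__   read c → write b, move +1, go to A
A | cccccbb[_]_   read _ → write _, move +1, go to H
H | cccccbb_[_]
The non-blank tape span at halt is cccccbb.

cccccbb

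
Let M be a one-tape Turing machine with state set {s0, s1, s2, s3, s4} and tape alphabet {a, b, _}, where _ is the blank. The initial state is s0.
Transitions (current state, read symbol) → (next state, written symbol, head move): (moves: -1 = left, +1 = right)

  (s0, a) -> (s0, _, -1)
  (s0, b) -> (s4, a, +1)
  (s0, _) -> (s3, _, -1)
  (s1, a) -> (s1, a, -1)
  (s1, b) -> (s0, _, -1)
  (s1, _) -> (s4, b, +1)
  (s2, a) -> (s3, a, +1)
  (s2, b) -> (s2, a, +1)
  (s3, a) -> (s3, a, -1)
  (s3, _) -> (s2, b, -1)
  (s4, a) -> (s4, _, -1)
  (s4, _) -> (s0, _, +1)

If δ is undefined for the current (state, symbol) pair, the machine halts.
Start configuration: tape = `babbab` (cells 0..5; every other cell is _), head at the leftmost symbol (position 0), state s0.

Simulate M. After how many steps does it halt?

6

state=s0 head=0 tape=__[b]abbab   (s0,b)→(s4,a,+1)
state=s4 head=1 tape=__a[a]bbab   (s4,a)→(s4,_,-1)
state=s4 head=0 tape=__[a]_bbab   (s4,a)→(s4,_,-1)
state=s4 head=-1 tape=_[_]__bbab   (s4,_)→(s0,_,+1)
state=s0 head=0 tape=__[_]_bbab   (s0,_)→(s3,_,-1)
state=s3 head=-1 tape=_[_]__bbab   (s3,_)→(s2,b,-1)
state=s2 head=-2 tape=[_]b__bbab
M halts after 6 transitions.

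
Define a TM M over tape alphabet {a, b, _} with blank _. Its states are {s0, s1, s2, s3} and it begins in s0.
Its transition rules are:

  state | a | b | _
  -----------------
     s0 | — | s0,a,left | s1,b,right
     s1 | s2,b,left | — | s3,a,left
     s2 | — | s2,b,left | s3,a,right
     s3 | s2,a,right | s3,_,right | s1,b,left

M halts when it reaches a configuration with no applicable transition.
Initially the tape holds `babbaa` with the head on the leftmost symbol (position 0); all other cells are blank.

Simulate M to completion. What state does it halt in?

s2

s0 | __[b]abbaa   read b → write a, move left, go to s0
s0 | _[_]aabbaa   read _ → write b, move right, go to s1
s1 | _b[a]abbaa   read a → write b, move left, go to s2
s2 | _[b]babbaa   read b → write b, move left, go to s2
s2 | [_]bbabbaa   read _ → write a, move right, go to s3
s3 | a[b]babbaa   read b → write _, move right, go to s3
s3 | a_[b]abbaa   read b → write _, move right, go to s3
s3 | a__[a]bbaa   read a → write a, move right, go to s2
s2 | a__a[b]baa   read b → write b, move left, go to s2
s2 | a__[a]bbaa
No transition is defined for (s2, a); M halts in state s2.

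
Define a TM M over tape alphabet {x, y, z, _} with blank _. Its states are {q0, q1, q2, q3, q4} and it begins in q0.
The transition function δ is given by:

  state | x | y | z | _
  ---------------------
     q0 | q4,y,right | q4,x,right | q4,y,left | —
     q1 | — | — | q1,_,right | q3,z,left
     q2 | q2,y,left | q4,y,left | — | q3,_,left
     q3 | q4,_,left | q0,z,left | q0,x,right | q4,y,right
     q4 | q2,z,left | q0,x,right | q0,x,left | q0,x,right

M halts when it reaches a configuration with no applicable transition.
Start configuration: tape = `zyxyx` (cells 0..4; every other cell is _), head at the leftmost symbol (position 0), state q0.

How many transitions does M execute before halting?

8

state=q0 head=0 tape=_[z]yxyx__   (q0,z)→(q4,y,left)
state=q4 head=-1 tape=[_]yyxyx__   (q4,_)→(q0,x,right)
state=q0 head=0 tape=x[y]yxyx__   (q0,y)→(q4,x,right)
state=q4 head=1 tape=xx[y]xyx__   (q4,y)→(q0,x,right)
state=q0 head=2 tape=xxx[x]yx__   (q0,x)→(q4,y,right)
state=q4 head=3 tape=xxxy[y]x__   (q4,y)→(q0,x,right)
state=q0 head=4 tape=xxxyx[x]__   (q0,x)→(q4,y,right)
state=q4 head=5 tape=xxxyxy[_]_   (q4,_)→(q0,x,right)
state=q0 head=6 tape=xxxyxyx[_]
M halts after 8 transitions.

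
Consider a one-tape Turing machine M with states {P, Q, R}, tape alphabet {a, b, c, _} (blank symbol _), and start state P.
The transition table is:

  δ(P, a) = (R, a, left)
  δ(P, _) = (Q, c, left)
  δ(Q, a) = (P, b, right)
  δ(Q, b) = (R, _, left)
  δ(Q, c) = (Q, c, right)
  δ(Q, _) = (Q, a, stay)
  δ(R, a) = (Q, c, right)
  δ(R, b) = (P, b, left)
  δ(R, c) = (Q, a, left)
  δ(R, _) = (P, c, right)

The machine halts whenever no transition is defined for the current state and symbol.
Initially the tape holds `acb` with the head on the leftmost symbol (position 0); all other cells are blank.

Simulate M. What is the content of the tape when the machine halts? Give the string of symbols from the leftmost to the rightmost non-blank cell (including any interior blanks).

bcbaacb

P | ____[a]cb   read a → write a, move left, go to R
R | ___[_]acb   read _ → write c, move right, go to P
P | ___c[a]cb   read a → write a, move left, go to R
R | ___[c]acb   read c → write a, move left, go to Q
Q | __[_]aacb   read _ → write a, move stay, go to Q
Q | __[a]aacb   read a → write b, move right, go to P
P | __b[a]acb   read a → write a, move left, go to R
R | __[b]aacb   read b → write b, move left, go to P
P | _[_]baacb   read _ → write c, move left, go to Q
Q | [_]cbaacb   read _ → write a, move stay, go to Q
Q | [a]cbaacb   read a → write b, move right, go to P
P | b[c]baacb
The non-blank tape span at halt is bcbaacb.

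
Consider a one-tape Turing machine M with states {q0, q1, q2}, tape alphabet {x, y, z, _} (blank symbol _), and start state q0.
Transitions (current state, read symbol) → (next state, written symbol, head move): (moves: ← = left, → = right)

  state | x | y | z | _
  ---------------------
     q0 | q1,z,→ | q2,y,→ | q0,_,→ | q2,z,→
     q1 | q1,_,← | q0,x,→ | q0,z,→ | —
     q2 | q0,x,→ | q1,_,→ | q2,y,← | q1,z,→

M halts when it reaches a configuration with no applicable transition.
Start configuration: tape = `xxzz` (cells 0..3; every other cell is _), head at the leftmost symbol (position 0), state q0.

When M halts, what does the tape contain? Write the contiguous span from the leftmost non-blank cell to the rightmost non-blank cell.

q0 | _[x]xzz___   read x → write z, move →, go to q1
q1 | _z[x]zz___   read x → write _, move ←, go to q1
q1 | _[z]_zz___   read z → write z, move →, go to q0
q0 | _z[_]zz___   read _ → write z, move →, go to q2
q2 | _zz[z]z___   read z → write y, move ←, go to q2
q2 | _z[z]yz___   read z → write y, move ←, go to q2
q2 | _[z]yyz___   read z → write y, move ←, go to q2
q2 | [_]yyyz___   read _ → write z, move →, go to q1
q1 | z[y]yyz___   read y → write x, move →, go to q0
q0 | zx[y]yz___   read y → write y, move →, go to q2
q2 | zxy[y]z___   read y → write _, move →, go to q1
q1 | zxy_[z]___   read z → write z, move →, go to q0
q0 | zxy_z[_]__   read _ → write z, move →, go to q2
q2 | zxy_zz[_]_   read _ → write z, move →, go to q1
q1 | zxy_zzz[_]
The non-blank tape span at halt is zxy_zzz.

zxy_zzz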